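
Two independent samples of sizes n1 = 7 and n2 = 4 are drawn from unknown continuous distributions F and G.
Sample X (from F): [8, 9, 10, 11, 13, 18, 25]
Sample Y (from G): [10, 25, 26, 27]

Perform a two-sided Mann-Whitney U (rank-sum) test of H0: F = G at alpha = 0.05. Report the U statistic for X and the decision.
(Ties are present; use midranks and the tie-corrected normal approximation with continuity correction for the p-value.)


Step 1: Combine and sort all 11 observations; assign midranks.
sorted (value, group): (8,X), (9,X), (10,X), (10,Y), (11,X), (13,X), (18,X), (25,X), (25,Y), (26,Y), (27,Y)
ranks: 8->1, 9->2, 10->3.5, 10->3.5, 11->5, 13->6, 18->7, 25->8.5, 25->8.5, 26->10, 27->11
Step 2: Rank sum for X: R1 = 1 + 2 + 3.5 + 5 + 6 + 7 + 8.5 = 33.
Step 3: U_X = R1 - n1(n1+1)/2 = 33 - 7*8/2 = 33 - 28 = 5.
       U_Y = n1*n2 - U_X = 28 - 5 = 23.
Step 4: Ties are present, so use the tie-corrected normal approximation (with continuity correction) for the p-value.
Step 5: p-value = 0.106592; compare to alpha = 0.05. fail to reject H0.

U_X = 5, p = 0.106592, fail to reject H0 at alpha = 0.05.


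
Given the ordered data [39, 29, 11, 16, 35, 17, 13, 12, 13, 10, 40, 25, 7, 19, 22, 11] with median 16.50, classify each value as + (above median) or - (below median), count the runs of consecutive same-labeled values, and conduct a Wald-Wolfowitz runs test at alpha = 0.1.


Step 1: Compute median = 16.50; label A = above, B = below.
Labels in order: AABBAABBBBAABAAB  (n_A = 8, n_B = 8)
Step 2: Count runs R = 8.
Step 3: Under H0 (random ordering), E[R] = 2*n_A*n_B/(n_A+n_B) + 1 = 2*8*8/16 + 1 = 9.0000.
        Var[R] = 2*n_A*n_B*(2*n_A*n_B - n_A - n_B) / ((n_A+n_B)^2 * (n_A+n_B-1)) = 14336/3840 = 3.7333.
        SD[R] = 1.9322.
Step 4: Continuity-corrected z = (R + 0.5 - E[R]) / SD[R] = (8 + 0.5 - 9.0000) / 1.9322 = -0.2588.
Step 5: Two-sided p-value via normal approximation = 2*(1 - Phi(|z|)) = 0.795809.
Step 6: alpha = 0.1. fail to reject H0.

R = 8, z = -0.2588, p = 0.795809, fail to reject H0.


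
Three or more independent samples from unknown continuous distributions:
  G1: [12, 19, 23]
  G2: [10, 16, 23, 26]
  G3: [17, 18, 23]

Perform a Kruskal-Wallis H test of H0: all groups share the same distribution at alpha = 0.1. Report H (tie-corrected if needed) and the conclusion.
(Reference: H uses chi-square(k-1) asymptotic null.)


Step 1: Combine all N = 10 observations and assign midranks.
sorted (value, group, rank): (10,G2,1), (12,G1,2), (16,G2,3), (17,G3,4), (18,G3,5), (19,G1,6), (23,G1,8), (23,G2,8), (23,G3,8), (26,G2,10)
Step 2: Sum ranks within each group.
R_1 = 16 (n_1 = 3)
R_2 = 22 (n_2 = 4)
R_3 = 17 (n_3 = 3)
Step 3: H = 12/(N(N+1)) * sum(R_i^2/n_i) - 3(N+1)
     = 12/(10*11) * (16^2/3 + 22^2/4 + 17^2/3) - 3*11
     = 0.109091 * 302.667 - 33
     = 0.018182.
Step 4: Ties present; correction factor C = 1 - 24/(10^3 - 10) = 0.975758. Corrected H = 0.018182 / 0.975758 = 0.018634.
Step 5: Under H0, H ~ chi^2(2); p-value = 0.990726.
Step 6: alpha = 0.1. fail to reject H0.

H = 0.0186, df = 2, p = 0.990726, fail to reject H0.


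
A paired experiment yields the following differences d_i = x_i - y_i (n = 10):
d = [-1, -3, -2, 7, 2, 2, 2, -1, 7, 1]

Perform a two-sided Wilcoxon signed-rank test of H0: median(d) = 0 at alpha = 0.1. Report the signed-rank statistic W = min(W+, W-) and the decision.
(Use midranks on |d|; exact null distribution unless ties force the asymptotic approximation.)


Step 1: Drop any zero differences (none here) and take |d_i|.
|d| = [1, 3, 2, 7, 2, 2, 2, 1, 7, 1]
Step 2: Midrank |d_i| (ties get averaged ranks).
ranks: |1|->2, |3|->8, |2|->5.5, |7|->9.5, |2|->5.5, |2|->5.5, |2|->5.5, |1|->2, |7|->9.5, |1|->2
Step 3: Attach original signs; sum ranks with positive sign and with negative sign.
W+ = 9.5 + 5.5 + 5.5 + 5.5 + 9.5 + 2 = 37.5
W- = 2 + 8 + 5.5 + 2 = 17.5
(Check: W+ + W- = 55 should equal n(n+1)/2 = 55.)
Step 4: Test statistic W = min(W+, W-) = 17.5.
Step 5: Ties in |d|, so use the tie-corrected normal approximation.
        E[W] = n(n+1)/4 = 10*11/4 = 27.5.
        Tie groups: |d|=1 (t=3), |d|=2 (t=4), |d|=7 (t=2); sum(t^3 - t) = 90.
        Var[W] = n(n+1)(2n+1)/24 - sum(t^3-t)/48 = 2310/24 - 90/48 = 94.375.
        z = (W - E[W]) / sqrt(Var[W]) = (17.5 - 27.5) / 9.7147 = -1.0294.
        Two-sided p = 2*Phi(z) = 0.303306.
Step 6: alpha = 0.1. fail to reject H0.

W+ = 37.5, W- = 17.5, W = min = 17.5, p = 0.303306, fail to reject H0.


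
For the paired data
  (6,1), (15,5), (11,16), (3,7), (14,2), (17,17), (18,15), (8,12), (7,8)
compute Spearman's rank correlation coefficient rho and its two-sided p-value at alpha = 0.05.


Step 1: Rank x and y separately (midranks; no ties here).
rank(x): 6->2, 15->7, 11->5, 3->1, 14->6, 17->8, 18->9, 8->4, 7->3
rank(y): 1->1, 5->3, 16->8, 7->4, 2->2, 17->9, 15->7, 12->6, 8->5
Step 2: d_i = R_x(i) - R_y(i); compute d_i^2.
  (2-1)^2=1, (7-3)^2=16, (5-8)^2=9, (1-4)^2=9, (6-2)^2=16, (8-9)^2=1, (9-7)^2=4, (4-6)^2=4, (3-5)^2=4
sum(d^2) = 64.
Step 3: rho = 1 - 6*64 / (9*(9^2 - 1)) = 1 - 384/720 = 0.466667.
Step 4: Under H0, t = rho * sqrt((n-2)/(1-rho^2)) = 1.3960 ~ t(7).
Step 5: Two-sided p-value from the t-distribution with 7 df = 0.205386.
Step 6: alpha = 0.05. fail to reject H0.

rho = 0.4667, p = 0.205386, fail to reject H0 at alpha = 0.05.


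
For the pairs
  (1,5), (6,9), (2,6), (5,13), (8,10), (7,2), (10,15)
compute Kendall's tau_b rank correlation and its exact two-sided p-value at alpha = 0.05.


Step 1: Enumerate the 21 unordered pairs (i,j) with i<j and classify each by sign(x_j-x_i) * sign(y_j-y_i).
  (1,2):dx=+5,dy=+4->C; (1,3):dx=+1,dy=+1->C; (1,4):dx=+4,dy=+8->C; (1,5):dx=+7,dy=+5->C
  (1,6):dx=+6,dy=-3->D; (1,7):dx=+9,dy=+10->C; (2,3):dx=-4,dy=-3->C; (2,4):dx=-1,dy=+4->D
  (2,5):dx=+2,dy=+1->C; (2,6):dx=+1,dy=-7->D; (2,7):dx=+4,dy=+6->C; (3,4):dx=+3,dy=+7->C
  (3,5):dx=+6,dy=+4->C; (3,6):dx=+5,dy=-4->D; (3,7):dx=+8,dy=+9->C; (4,5):dx=+3,dy=-3->D
  (4,6):dx=+2,dy=-11->D; (4,7):dx=+5,dy=+2->C; (5,6):dx=-1,dy=-8->C; (5,7):dx=+2,dy=+5->C
  (6,7):dx=+3,dy=+13->C
Step 2: C = 15, D = 6, total pairs = 21.
Step 3: tau = (C - D)/(n(n-1)/2) = (15 - 6)/21 = 0.428571.
Step 4: Exact two-sided p-value (enumerate n! = 5040 permutations of y under H0): p = 0.238889.
Step 5: alpha = 0.05. fail to reject H0.

tau_b = 0.4286 (C=15, D=6), p = 0.238889, fail to reject H0.


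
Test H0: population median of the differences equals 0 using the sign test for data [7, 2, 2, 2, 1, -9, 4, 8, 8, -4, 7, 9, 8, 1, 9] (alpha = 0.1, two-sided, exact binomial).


Step 1: Discard zero differences. Original n = 15; n_eff = number of nonzero differences = 15.
Nonzero differences (with sign): +7, +2, +2, +2, +1, -9, +4, +8, +8, -4, +7, +9, +8, +1, +9
Step 2: Count signs: positive = 13, negative = 2.
Step 3: Under H0: P(positive) = 0.5, so the number of positives S ~ Bin(15, 0.5).
Step 4: Two-sided exact p-value = sum of Bin(15,0.5) probabilities at or below the observed probability = 0.007385.
Step 5: alpha = 0.1. reject H0.

n_eff = 15, pos = 13, neg = 2, p = 0.007385, reject H0.


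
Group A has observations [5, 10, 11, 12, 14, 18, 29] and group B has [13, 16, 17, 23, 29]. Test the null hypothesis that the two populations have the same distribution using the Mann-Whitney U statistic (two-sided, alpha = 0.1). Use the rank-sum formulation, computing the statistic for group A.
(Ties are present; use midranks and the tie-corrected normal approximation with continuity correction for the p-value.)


Step 1: Combine and sort all 12 observations; assign midranks.
sorted (value, group): (5,X), (10,X), (11,X), (12,X), (13,Y), (14,X), (16,Y), (17,Y), (18,X), (23,Y), (29,X), (29,Y)
ranks: 5->1, 10->2, 11->3, 12->4, 13->5, 14->6, 16->7, 17->8, 18->9, 23->10, 29->11.5, 29->11.5
Step 2: Rank sum for X: R1 = 1 + 2 + 3 + 4 + 6 + 9 + 11.5 = 36.5.
Step 3: U_X = R1 - n1(n1+1)/2 = 36.5 - 7*8/2 = 36.5 - 28 = 8.5.
       U_Y = n1*n2 - U_X = 35 - 8.5 = 26.5.
Step 4: Ties are present, so use the tie-corrected normal approximation (with continuity correction) for the p-value.
Step 5: p-value = 0.166721; compare to alpha = 0.1. fail to reject H0.

U_X = 8.5, p = 0.166721, fail to reject H0 at alpha = 0.1.


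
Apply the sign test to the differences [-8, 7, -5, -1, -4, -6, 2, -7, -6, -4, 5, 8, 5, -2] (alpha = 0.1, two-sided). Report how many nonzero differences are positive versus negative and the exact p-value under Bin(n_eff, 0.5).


Step 1: Discard zero differences. Original n = 14; n_eff = number of nonzero differences = 14.
Nonzero differences (with sign): -8, +7, -5, -1, -4, -6, +2, -7, -6, -4, +5, +8, +5, -2
Step 2: Count signs: positive = 5, negative = 9.
Step 3: Under H0: P(positive) = 0.5, so the number of positives S ~ Bin(14, 0.5).
Step 4: Two-sided exact p-value = sum of Bin(14,0.5) probabilities at or below the observed probability = 0.423950.
Step 5: alpha = 0.1. fail to reject H0.

n_eff = 14, pos = 5, neg = 9, p = 0.423950, fail to reject H0.


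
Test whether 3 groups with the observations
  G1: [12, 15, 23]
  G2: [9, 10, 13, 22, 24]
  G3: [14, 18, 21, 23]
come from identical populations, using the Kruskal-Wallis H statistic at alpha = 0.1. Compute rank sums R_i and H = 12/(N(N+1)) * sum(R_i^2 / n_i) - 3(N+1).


Step 1: Combine all N = 12 observations and assign midranks.
sorted (value, group, rank): (9,G2,1), (10,G2,2), (12,G1,3), (13,G2,4), (14,G3,5), (15,G1,6), (18,G3,7), (21,G3,8), (22,G2,9), (23,G1,10.5), (23,G3,10.5), (24,G2,12)
Step 2: Sum ranks within each group.
R_1 = 19.5 (n_1 = 3)
R_2 = 28 (n_2 = 5)
R_3 = 30.5 (n_3 = 4)
Step 3: H = 12/(N(N+1)) * sum(R_i^2/n_i) - 3(N+1)
     = 12/(12*13) * (19.5^2/3 + 28^2/5 + 30.5^2/4) - 3*13
     = 0.076923 * 516.112 - 39
     = 0.700962.
Step 4: Ties present; correction factor C = 1 - 6/(12^3 - 12) = 0.996503. Corrected H = 0.700962 / 0.996503 = 0.703421.
Step 5: Under H0, H ~ chi^2(2); p-value = 0.703484.
Step 6: alpha = 0.1. fail to reject H0.

H = 0.7034, df = 2, p = 0.703484, fail to reject H0.


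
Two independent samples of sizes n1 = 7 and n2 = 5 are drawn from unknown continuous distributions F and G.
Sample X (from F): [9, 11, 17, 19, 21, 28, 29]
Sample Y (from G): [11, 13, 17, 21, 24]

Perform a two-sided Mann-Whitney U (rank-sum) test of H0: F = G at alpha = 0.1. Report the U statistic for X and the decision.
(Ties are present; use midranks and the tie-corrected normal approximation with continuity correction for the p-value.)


Step 1: Combine and sort all 12 observations; assign midranks.
sorted (value, group): (9,X), (11,X), (11,Y), (13,Y), (17,X), (17,Y), (19,X), (21,X), (21,Y), (24,Y), (28,X), (29,X)
ranks: 9->1, 11->2.5, 11->2.5, 13->4, 17->5.5, 17->5.5, 19->7, 21->8.5, 21->8.5, 24->10, 28->11, 29->12
Step 2: Rank sum for X: R1 = 1 + 2.5 + 5.5 + 7 + 8.5 + 11 + 12 = 47.5.
Step 3: U_X = R1 - n1(n1+1)/2 = 47.5 - 7*8/2 = 47.5 - 28 = 19.5.
       U_Y = n1*n2 - U_X = 35 - 19.5 = 15.5.
Step 4: Ties are present, so use the tie-corrected normal approximation (with continuity correction) for the p-value.
Step 5: p-value = 0.806544; compare to alpha = 0.1. fail to reject H0.

U_X = 19.5, p = 0.806544, fail to reject H0 at alpha = 0.1.


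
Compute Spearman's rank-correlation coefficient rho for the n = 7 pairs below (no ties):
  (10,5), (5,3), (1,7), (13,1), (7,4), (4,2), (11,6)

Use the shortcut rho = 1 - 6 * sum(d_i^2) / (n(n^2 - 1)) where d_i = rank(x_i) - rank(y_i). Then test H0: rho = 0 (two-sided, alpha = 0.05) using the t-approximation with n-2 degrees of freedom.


Step 1: Rank x and y separately (midranks; no ties here).
rank(x): 10->5, 5->3, 1->1, 13->7, 7->4, 4->2, 11->6
rank(y): 5->5, 3->3, 7->7, 1->1, 4->4, 2->2, 6->6
Step 2: d_i = R_x(i) - R_y(i); compute d_i^2.
  (5-5)^2=0, (3-3)^2=0, (1-7)^2=36, (7-1)^2=36, (4-4)^2=0, (2-2)^2=0, (6-6)^2=0
sum(d^2) = 72.
Step 3: rho = 1 - 6*72 / (7*(7^2 - 1)) = 1 - 432/336 = -0.285714.
Step 4: Under H0, t = rho * sqrt((n-2)/(1-rho^2)) = -0.6667 ~ t(5).
Step 5: Two-sided p-value from the t-distribution with 5 df = 0.534509.
Step 6: alpha = 0.05. fail to reject H0.

rho = -0.2857, p = 0.534509, fail to reject H0 at alpha = 0.05.


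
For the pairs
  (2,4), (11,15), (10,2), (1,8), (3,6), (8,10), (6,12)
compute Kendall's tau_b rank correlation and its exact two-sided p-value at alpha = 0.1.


Step 1: Enumerate the 21 unordered pairs (i,j) with i<j and classify each by sign(x_j-x_i) * sign(y_j-y_i).
  (1,2):dx=+9,dy=+11->C; (1,3):dx=+8,dy=-2->D; (1,4):dx=-1,dy=+4->D; (1,5):dx=+1,dy=+2->C
  (1,6):dx=+6,dy=+6->C; (1,7):dx=+4,dy=+8->C; (2,3):dx=-1,dy=-13->C; (2,4):dx=-10,dy=-7->C
  (2,5):dx=-8,dy=-9->C; (2,6):dx=-3,dy=-5->C; (2,7):dx=-5,dy=-3->C; (3,4):dx=-9,dy=+6->D
  (3,5):dx=-7,dy=+4->D; (3,6):dx=-2,dy=+8->D; (3,7):dx=-4,dy=+10->D; (4,5):dx=+2,dy=-2->D
  (4,6):dx=+7,dy=+2->C; (4,7):dx=+5,dy=+4->C; (5,6):dx=+5,dy=+4->C; (5,7):dx=+3,dy=+6->C
  (6,7):dx=-2,dy=+2->D
Step 2: C = 13, D = 8, total pairs = 21.
Step 3: tau = (C - D)/(n(n-1)/2) = (13 - 8)/21 = 0.238095.
Step 4: Exact two-sided p-value (enumerate n! = 5040 permutations of y under H0): p = 0.561905.
Step 5: alpha = 0.1. fail to reject H0.

tau_b = 0.2381 (C=13, D=8), p = 0.561905, fail to reject H0.


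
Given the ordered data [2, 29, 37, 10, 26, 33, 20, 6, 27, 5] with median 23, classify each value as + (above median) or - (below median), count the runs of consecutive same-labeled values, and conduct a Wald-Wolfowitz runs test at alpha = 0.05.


Step 1: Compute median = 23; label A = above, B = below.
Labels in order: BAABAABBAB  (n_A = 5, n_B = 5)
Step 2: Count runs R = 7.
Step 3: Under H0 (random ordering), E[R] = 2*n_A*n_B/(n_A+n_B) + 1 = 2*5*5/10 + 1 = 6.0000.
        Var[R] = 2*n_A*n_B*(2*n_A*n_B - n_A - n_B) / ((n_A+n_B)^2 * (n_A+n_B-1)) = 2000/900 = 2.2222.
        SD[R] = 1.4907.
Step 4: Continuity-corrected z = (R - 0.5 - E[R]) / SD[R] = (7 - 0.5 - 6.0000) / 1.4907 = 0.3354.
Step 5: Two-sided p-value via normal approximation = 2*(1 - Phi(|z|)) = 0.737316.
Step 6: alpha = 0.05. fail to reject H0.

R = 7, z = 0.3354, p = 0.737316, fail to reject H0.


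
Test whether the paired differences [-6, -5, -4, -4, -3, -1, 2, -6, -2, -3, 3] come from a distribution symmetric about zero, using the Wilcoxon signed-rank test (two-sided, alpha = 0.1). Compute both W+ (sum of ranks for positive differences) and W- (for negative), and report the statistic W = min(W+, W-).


Step 1: Drop any zero differences (none here) and take |d_i|.
|d| = [6, 5, 4, 4, 3, 1, 2, 6, 2, 3, 3]
Step 2: Midrank |d_i| (ties get averaged ranks).
ranks: |6|->10.5, |5|->9, |4|->7.5, |4|->7.5, |3|->5, |1|->1, |2|->2.5, |6|->10.5, |2|->2.5, |3|->5, |3|->5
Step 3: Attach original signs; sum ranks with positive sign and with negative sign.
W+ = 2.5 + 5 = 7.5
W- = 10.5 + 9 + 7.5 + 7.5 + 5 + 1 + 10.5 + 2.5 + 5 = 58.5
(Check: W+ + W- = 66 should equal n(n+1)/2 = 66.)
Step 4: Test statistic W = min(W+, W-) = 7.5.
Step 5: Ties in |d|, so use the tie-corrected normal approximation.
        E[W] = n(n+1)/4 = 11*12/4 = 33.
        Tie groups: |d|=2 (t=2), |d|=3 (t=3), |d|=4 (t=2), |d|=6 (t=2); sum(t^3 - t) = 42.
        Var[W] = n(n+1)(2n+1)/24 - sum(t^3-t)/48 = 3036/24 - 42/48 = 125.625.
        z = (W - E[W]) / sqrt(Var[W]) = (7.5 - 33) / 11.2083 = -2.2751.
        Two-sided p = 2*Phi(z) = 0.022899.
Step 6: alpha = 0.1. reject H0.

W+ = 7.5, W- = 58.5, W = min = 7.5, p = 0.022899, reject H0.


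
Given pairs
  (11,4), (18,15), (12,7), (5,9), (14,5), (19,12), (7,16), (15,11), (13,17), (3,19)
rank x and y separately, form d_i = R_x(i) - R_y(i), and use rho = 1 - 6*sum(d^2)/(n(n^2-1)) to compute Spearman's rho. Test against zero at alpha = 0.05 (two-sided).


Step 1: Rank x and y separately (midranks; no ties here).
rank(x): 11->4, 18->9, 12->5, 5->2, 14->7, 19->10, 7->3, 15->8, 13->6, 3->1
rank(y): 4->1, 15->7, 7->3, 9->4, 5->2, 12->6, 16->8, 11->5, 17->9, 19->10
Step 2: d_i = R_x(i) - R_y(i); compute d_i^2.
  (4-1)^2=9, (9-7)^2=4, (5-3)^2=4, (2-4)^2=4, (7-2)^2=25, (10-6)^2=16, (3-8)^2=25, (8-5)^2=9, (6-9)^2=9, (1-10)^2=81
sum(d^2) = 186.
Step 3: rho = 1 - 6*186 / (10*(10^2 - 1)) = 1 - 1116/990 = -0.127273.
Step 4: Under H0, t = rho * sqrt((n-2)/(1-rho^2)) = -0.3629 ~ t(8).
Step 5: Two-sided p-value from the t-distribution with 8 df = 0.726057.
Step 6: alpha = 0.05. fail to reject H0.

rho = -0.1273, p = 0.726057, fail to reject H0 at alpha = 0.05.


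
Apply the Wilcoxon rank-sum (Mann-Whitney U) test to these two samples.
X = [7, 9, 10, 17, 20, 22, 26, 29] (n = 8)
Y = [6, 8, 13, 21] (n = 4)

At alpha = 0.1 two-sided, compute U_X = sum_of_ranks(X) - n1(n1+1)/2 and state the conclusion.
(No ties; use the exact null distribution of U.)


Step 1: Combine and sort all 12 observations; assign midranks.
sorted (value, group): (6,Y), (7,X), (8,Y), (9,X), (10,X), (13,Y), (17,X), (20,X), (21,Y), (22,X), (26,X), (29,X)
ranks: 6->1, 7->2, 8->3, 9->4, 10->5, 13->6, 17->7, 20->8, 21->9, 22->10, 26->11, 29->12
Step 2: Rank sum for X: R1 = 2 + 4 + 5 + 7 + 8 + 10 + 11 + 12 = 59.
Step 3: U_X = R1 - n1(n1+1)/2 = 59 - 8*9/2 = 59 - 36 = 23.
       U_Y = n1*n2 - U_X = 32 - 23 = 9.
Step 4: No ties, so the exact null distribution of U (based on enumerating the C(12,8) = 495 equally likely rank assignments) gives the two-sided p-value.
Step 5: p-value = 0.282828; compare to alpha = 0.1. fail to reject H0.

U_X = 23, p = 0.282828, fail to reject H0 at alpha = 0.1.


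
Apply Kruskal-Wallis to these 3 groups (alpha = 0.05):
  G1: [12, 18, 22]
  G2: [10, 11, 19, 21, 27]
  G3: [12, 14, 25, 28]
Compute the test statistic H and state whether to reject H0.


Step 1: Combine all N = 12 observations and assign midranks.
sorted (value, group, rank): (10,G2,1), (11,G2,2), (12,G1,3.5), (12,G3,3.5), (14,G3,5), (18,G1,6), (19,G2,7), (21,G2,8), (22,G1,9), (25,G3,10), (27,G2,11), (28,G3,12)
Step 2: Sum ranks within each group.
R_1 = 18.5 (n_1 = 3)
R_2 = 29 (n_2 = 5)
R_3 = 30.5 (n_3 = 4)
Step 3: H = 12/(N(N+1)) * sum(R_i^2/n_i) - 3(N+1)
     = 12/(12*13) * (18.5^2/3 + 29^2/5 + 30.5^2/4) - 3*13
     = 0.076923 * 514.846 - 39
     = 0.603526.
Step 4: Ties present; correction factor C = 1 - 6/(12^3 - 12) = 0.996503. Corrected H = 0.603526 / 0.996503 = 0.605643.
Step 5: Under H0, H ~ chi^2(2); p-value = 0.738731.
Step 6: alpha = 0.05. fail to reject H0.

H = 0.6056, df = 2, p = 0.738731, fail to reject H0.


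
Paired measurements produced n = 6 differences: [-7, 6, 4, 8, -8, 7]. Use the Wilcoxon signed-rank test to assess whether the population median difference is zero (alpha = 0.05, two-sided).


Step 1: Drop any zero differences (none here) and take |d_i|.
|d| = [7, 6, 4, 8, 8, 7]
Step 2: Midrank |d_i| (ties get averaged ranks).
ranks: |7|->3.5, |6|->2, |4|->1, |8|->5.5, |8|->5.5, |7|->3.5
Step 3: Attach original signs; sum ranks with positive sign and with negative sign.
W+ = 2 + 1 + 5.5 + 3.5 = 12
W- = 3.5 + 5.5 = 9
(Check: W+ + W- = 21 should equal n(n+1)/2 = 21.)
Step 4: Test statistic W = min(W+, W-) = 9.
Step 5: Ties in |d|, so use the tie-corrected normal approximation.
        E[W] = n(n+1)/4 = 6*7/4 = 10.5.
        Tie groups: |d|=7 (t=2), |d|=8 (t=2); sum(t^3 - t) = 12.
        Var[W] = n(n+1)(2n+1)/24 - sum(t^3-t)/48 = 546/24 - 12/48 = 22.5.
        z = (W - E[W]) / sqrt(Var[W]) = (9 - 10.5) / 4.7434 = -0.3162.
        Two-sided p = 2*Phi(z) = 0.751830.
Step 6: alpha = 0.05. fail to reject H0.

W+ = 12, W- = 9, W = min = 9, p = 0.751830, fail to reject H0.


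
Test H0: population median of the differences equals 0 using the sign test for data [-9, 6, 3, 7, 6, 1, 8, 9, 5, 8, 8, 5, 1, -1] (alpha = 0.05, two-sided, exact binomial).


Step 1: Discard zero differences. Original n = 14; n_eff = number of nonzero differences = 14.
Nonzero differences (with sign): -9, +6, +3, +7, +6, +1, +8, +9, +5, +8, +8, +5, +1, -1
Step 2: Count signs: positive = 12, negative = 2.
Step 3: Under H0: P(positive) = 0.5, so the number of positives S ~ Bin(14, 0.5).
Step 4: Two-sided exact p-value = sum of Bin(14,0.5) probabilities at or below the observed probability = 0.012939.
Step 5: alpha = 0.05. reject H0.

n_eff = 14, pos = 12, neg = 2, p = 0.012939, reject H0.


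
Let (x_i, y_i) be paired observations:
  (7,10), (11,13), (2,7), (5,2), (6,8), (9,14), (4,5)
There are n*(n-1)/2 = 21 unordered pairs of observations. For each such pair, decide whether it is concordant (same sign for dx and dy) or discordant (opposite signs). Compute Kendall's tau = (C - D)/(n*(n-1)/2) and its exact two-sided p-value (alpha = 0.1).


Step 1: Enumerate the 21 unordered pairs (i,j) with i<j and classify each by sign(x_j-x_i) * sign(y_j-y_i).
  (1,2):dx=+4,dy=+3->C; (1,3):dx=-5,dy=-3->C; (1,4):dx=-2,dy=-8->C; (1,5):dx=-1,dy=-2->C
  (1,6):dx=+2,dy=+4->C; (1,7):dx=-3,dy=-5->C; (2,3):dx=-9,dy=-6->C; (2,4):dx=-6,dy=-11->C
  (2,5):dx=-5,dy=-5->C; (2,6):dx=-2,dy=+1->D; (2,7):dx=-7,dy=-8->C; (3,4):dx=+3,dy=-5->D
  (3,5):dx=+4,dy=+1->C; (3,6):dx=+7,dy=+7->C; (3,7):dx=+2,dy=-2->D; (4,5):dx=+1,dy=+6->C
  (4,6):dx=+4,dy=+12->C; (4,7):dx=-1,dy=+3->D; (5,6):dx=+3,dy=+6->C; (5,7):dx=-2,dy=-3->C
  (6,7):dx=-5,dy=-9->C
Step 2: C = 17, D = 4, total pairs = 21.
Step 3: tau = (C - D)/(n(n-1)/2) = (17 - 4)/21 = 0.619048.
Step 4: Exact two-sided p-value (enumerate n! = 5040 permutations of y under H0): p = 0.069048.
Step 5: alpha = 0.1. reject H0.

tau_b = 0.6190 (C=17, D=4), p = 0.069048, reject H0.


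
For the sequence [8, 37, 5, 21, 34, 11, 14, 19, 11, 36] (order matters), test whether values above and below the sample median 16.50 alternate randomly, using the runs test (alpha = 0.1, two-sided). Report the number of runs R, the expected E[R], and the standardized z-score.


Step 1: Compute median = 16.50; label A = above, B = below.
Labels in order: BABAABBABA  (n_A = 5, n_B = 5)
Step 2: Count runs R = 8.
Step 3: Under H0 (random ordering), E[R] = 2*n_A*n_B/(n_A+n_B) + 1 = 2*5*5/10 + 1 = 6.0000.
        Var[R] = 2*n_A*n_B*(2*n_A*n_B - n_A - n_B) / ((n_A+n_B)^2 * (n_A+n_B-1)) = 2000/900 = 2.2222.
        SD[R] = 1.4907.
Step 4: Continuity-corrected z = (R - 0.5 - E[R]) / SD[R] = (8 - 0.5 - 6.0000) / 1.4907 = 1.0062.
Step 5: Two-sided p-value via normal approximation = 2*(1 - Phi(|z|)) = 0.314305.
Step 6: alpha = 0.1. fail to reject H0.

R = 8, z = 1.0062, p = 0.314305, fail to reject H0.


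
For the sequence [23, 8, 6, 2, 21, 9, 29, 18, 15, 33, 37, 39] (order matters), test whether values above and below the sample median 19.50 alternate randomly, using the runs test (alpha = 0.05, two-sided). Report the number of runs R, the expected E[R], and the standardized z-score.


Step 1: Compute median = 19.50; label A = above, B = below.
Labels in order: ABBBABABBAAA  (n_A = 6, n_B = 6)
Step 2: Count runs R = 7.
Step 3: Under H0 (random ordering), E[R] = 2*n_A*n_B/(n_A+n_B) + 1 = 2*6*6/12 + 1 = 7.0000.
        Var[R] = 2*n_A*n_B*(2*n_A*n_B - n_A - n_B) / ((n_A+n_B)^2 * (n_A+n_B-1)) = 4320/1584 = 2.7273.
        SD[R] = 1.6514.
Step 4: R = E[R], so z = 0 with no continuity correction.
Step 5: Two-sided p-value via normal approximation = 2*(1 - Phi(|z|)) = 1.000000.
Step 6: alpha = 0.05. fail to reject H0.

R = 7, z = 0.0000, p = 1.000000, fail to reject H0.


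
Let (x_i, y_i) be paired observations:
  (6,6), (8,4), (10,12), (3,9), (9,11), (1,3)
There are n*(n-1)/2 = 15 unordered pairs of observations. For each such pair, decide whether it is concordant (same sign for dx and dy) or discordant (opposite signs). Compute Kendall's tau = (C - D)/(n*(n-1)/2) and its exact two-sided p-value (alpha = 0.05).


Step 1: Enumerate the 15 unordered pairs (i,j) with i<j and classify each by sign(x_j-x_i) * sign(y_j-y_i).
  (1,2):dx=+2,dy=-2->D; (1,3):dx=+4,dy=+6->C; (1,4):dx=-3,dy=+3->D; (1,5):dx=+3,dy=+5->C
  (1,6):dx=-5,dy=-3->C; (2,3):dx=+2,dy=+8->C; (2,4):dx=-5,dy=+5->D; (2,5):dx=+1,dy=+7->C
  (2,6):dx=-7,dy=-1->C; (3,4):dx=-7,dy=-3->C; (3,5):dx=-1,dy=-1->C; (3,6):dx=-9,dy=-9->C
  (4,5):dx=+6,dy=+2->C; (4,6):dx=-2,dy=-6->C; (5,6):dx=-8,dy=-8->C
Step 2: C = 12, D = 3, total pairs = 15.
Step 3: tau = (C - D)/(n(n-1)/2) = (12 - 3)/15 = 0.600000.
Step 4: Exact two-sided p-value (enumerate n! = 720 permutations of y under H0): p = 0.136111.
Step 5: alpha = 0.05. fail to reject H0.

tau_b = 0.6000 (C=12, D=3), p = 0.136111, fail to reject H0.


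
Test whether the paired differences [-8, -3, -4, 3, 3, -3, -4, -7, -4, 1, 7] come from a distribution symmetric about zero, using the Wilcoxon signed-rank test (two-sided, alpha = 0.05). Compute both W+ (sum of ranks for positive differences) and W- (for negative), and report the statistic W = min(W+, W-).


Step 1: Drop any zero differences (none here) and take |d_i|.
|d| = [8, 3, 4, 3, 3, 3, 4, 7, 4, 1, 7]
Step 2: Midrank |d_i| (ties get averaged ranks).
ranks: |8|->11, |3|->3.5, |4|->7, |3|->3.5, |3|->3.5, |3|->3.5, |4|->7, |7|->9.5, |4|->7, |1|->1, |7|->9.5
Step 3: Attach original signs; sum ranks with positive sign and with negative sign.
W+ = 3.5 + 3.5 + 1 + 9.5 = 17.5
W- = 11 + 3.5 + 7 + 3.5 + 7 + 9.5 + 7 = 48.5
(Check: W+ + W- = 66 should equal n(n+1)/2 = 66.)
Step 4: Test statistic W = min(W+, W-) = 17.5.
Step 5: Ties in |d|, so use the tie-corrected normal approximation.
        E[W] = n(n+1)/4 = 11*12/4 = 33.
        Tie groups: |d|=3 (t=4), |d|=4 (t=3), |d|=7 (t=2); sum(t^3 - t) = 90.
        Var[W] = n(n+1)(2n+1)/24 - sum(t^3-t)/48 = 3036/24 - 90/48 = 124.625.
        z = (W - E[W]) / sqrt(Var[W]) = (17.5 - 33) / 11.1636 = -1.3884.
        Two-sided p = 2*Phi(z) = 0.165001.
Step 6: alpha = 0.05. fail to reject H0.

W+ = 17.5, W- = 48.5, W = min = 17.5, p = 0.165001, fail to reject H0.


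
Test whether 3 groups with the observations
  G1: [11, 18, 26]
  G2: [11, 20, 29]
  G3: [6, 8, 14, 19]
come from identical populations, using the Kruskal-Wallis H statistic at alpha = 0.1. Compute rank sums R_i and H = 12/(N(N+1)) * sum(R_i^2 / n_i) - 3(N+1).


Step 1: Combine all N = 10 observations and assign midranks.
sorted (value, group, rank): (6,G3,1), (8,G3,2), (11,G1,3.5), (11,G2,3.5), (14,G3,5), (18,G1,6), (19,G3,7), (20,G2,8), (26,G1,9), (29,G2,10)
Step 2: Sum ranks within each group.
R_1 = 18.5 (n_1 = 3)
R_2 = 21.5 (n_2 = 3)
R_3 = 15 (n_3 = 4)
Step 3: H = 12/(N(N+1)) * sum(R_i^2/n_i) - 3(N+1)
     = 12/(10*11) * (18.5^2/3 + 21.5^2/3 + 15^2/4) - 3*11
     = 0.109091 * 324.417 - 33
     = 2.390909.
Step 4: Ties present; correction factor C = 1 - 6/(10^3 - 10) = 0.993939. Corrected H = 2.390909 / 0.993939 = 2.405488.
Step 5: Under H0, H ~ chi^2(2); p-value = 0.300369.
Step 6: alpha = 0.1. fail to reject H0.

H = 2.4055, df = 2, p = 0.300369, fail to reject H0.


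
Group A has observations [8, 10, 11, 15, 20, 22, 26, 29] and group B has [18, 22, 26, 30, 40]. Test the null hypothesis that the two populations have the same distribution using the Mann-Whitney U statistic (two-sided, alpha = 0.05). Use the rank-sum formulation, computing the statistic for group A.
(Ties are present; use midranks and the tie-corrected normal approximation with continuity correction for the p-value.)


Step 1: Combine and sort all 13 observations; assign midranks.
sorted (value, group): (8,X), (10,X), (11,X), (15,X), (18,Y), (20,X), (22,X), (22,Y), (26,X), (26,Y), (29,X), (30,Y), (40,Y)
ranks: 8->1, 10->2, 11->3, 15->4, 18->5, 20->6, 22->7.5, 22->7.5, 26->9.5, 26->9.5, 29->11, 30->12, 40->13
Step 2: Rank sum for X: R1 = 1 + 2 + 3 + 4 + 6 + 7.5 + 9.5 + 11 = 44.
Step 3: U_X = R1 - n1(n1+1)/2 = 44 - 8*9/2 = 44 - 36 = 8.
       U_Y = n1*n2 - U_X = 40 - 8 = 32.
Step 4: Ties are present, so use the tie-corrected normal approximation (with continuity correction) for the p-value.
Step 5: p-value = 0.091397; compare to alpha = 0.05. fail to reject H0.

U_X = 8, p = 0.091397, fail to reject H0 at alpha = 0.05.


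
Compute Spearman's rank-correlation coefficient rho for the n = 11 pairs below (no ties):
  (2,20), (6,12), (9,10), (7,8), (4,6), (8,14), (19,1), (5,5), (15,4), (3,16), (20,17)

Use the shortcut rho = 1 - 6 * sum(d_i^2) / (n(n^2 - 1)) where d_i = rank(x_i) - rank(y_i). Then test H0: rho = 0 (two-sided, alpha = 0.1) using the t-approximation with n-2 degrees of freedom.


Step 1: Rank x and y separately (midranks; no ties here).
rank(x): 2->1, 6->5, 9->8, 7->6, 4->3, 8->7, 19->10, 5->4, 15->9, 3->2, 20->11
rank(y): 20->11, 12->7, 10->6, 8->5, 6->4, 14->8, 1->1, 5->3, 4->2, 16->9, 17->10
Step 2: d_i = R_x(i) - R_y(i); compute d_i^2.
  (1-11)^2=100, (5-7)^2=4, (8-6)^2=4, (6-5)^2=1, (3-4)^2=1, (7-8)^2=1, (10-1)^2=81, (4-3)^2=1, (9-2)^2=49, (2-9)^2=49, (11-10)^2=1
sum(d^2) = 292.
Step 3: rho = 1 - 6*292 / (11*(11^2 - 1)) = 1 - 1752/1320 = -0.327273.
Step 4: Under H0, t = rho * sqrt((n-2)/(1-rho^2)) = -1.0390 ~ t(9).
Step 5: Two-sided p-value from the t-distribution with 9 df = 0.325895.
Step 6: alpha = 0.1. fail to reject H0.

rho = -0.3273, p = 0.325895, fail to reject H0 at alpha = 0.1.


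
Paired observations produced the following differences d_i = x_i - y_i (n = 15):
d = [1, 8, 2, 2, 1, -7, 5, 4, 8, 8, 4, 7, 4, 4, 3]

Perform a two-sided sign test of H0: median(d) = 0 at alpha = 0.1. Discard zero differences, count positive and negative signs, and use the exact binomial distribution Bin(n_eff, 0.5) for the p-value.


Step 1: Discard zero differences. Original n = 15; n_eff = number of nonzero differences = 15.
Nonzero differences (with sign): +1, +8, +2, +2, +1, -7, +5, +4, +8, +8, +4, +7, +4, +4, +3
Step 2: Count signs: positive = 14, negative = 1.
Step 3: Under H0: P(positive) = 0.5, so the number of positives S ~ Bin(15, 0.5).
Step 4: Two-sided exact p-value = sum of Bin(15,0.5) probabilities at or below the observed probability = 0.000977.
Step 5: alpha = 0.1. reject H0.

n_eff = 15, pos = 14, neg = 1, p = 0.000977, reject H0.


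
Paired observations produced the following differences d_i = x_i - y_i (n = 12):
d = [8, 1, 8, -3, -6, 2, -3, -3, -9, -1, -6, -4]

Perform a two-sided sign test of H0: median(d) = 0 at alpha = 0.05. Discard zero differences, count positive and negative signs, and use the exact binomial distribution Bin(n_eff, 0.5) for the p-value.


Step 1: Discard zero differences. Original n = 12; n_eff = number of nonzero differences = 12.
Nonzero differences (with sign): +8, +1, +8, -3, -6, +2, -3, -3, -9, -1, -6, -4
Step 2: Count signs: positive = 4, negative = 8.
Step 3: Under H0: P(positive) = 0.5, so the number of positives S ~ Bin(12, 0.5).
Step 4: Two-sided exact p-value = sum of Bin(12,0.5) probabilities at or below the observed probability = 0.387695.
Step 5: alpha = 0.05. fail to reject H0.

n_eff = 12, pos = 4, neg = 8, p = 0.387695, fail to reject H0.


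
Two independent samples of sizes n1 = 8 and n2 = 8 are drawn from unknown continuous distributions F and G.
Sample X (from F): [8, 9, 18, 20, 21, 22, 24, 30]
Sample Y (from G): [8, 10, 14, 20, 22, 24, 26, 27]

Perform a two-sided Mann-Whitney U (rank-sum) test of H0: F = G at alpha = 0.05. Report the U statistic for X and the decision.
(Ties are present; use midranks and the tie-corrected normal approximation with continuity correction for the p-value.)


Step 1: Combine and sort all 16 observations; assign midranks.
sorted (value, group): (8,X), (8,Y), (9,X), (10,Y), (14,Y), (18,X), (20,X), (20,Y), (21,X), (22,X), (22,Y), (24,X), (24,Y), (26,Y), (27,Y), (30,X)
ranks: 8->1.5, 8->1.5, 9->3, 10->4, 14->5, 18->6, 20->7.5, 20->7.5, 21->9, 22->10.5, 22->10.5, 24->12.5, 24->12.5, 26->14, 27->15, 30->16
Step 2: Rank sum for X: R1 = 1.5 + 3 + 6 + 7.5 + 9 + 10.5 + 12.5 + 16 = 66.
Step 3: U_X = R1 - n1(n1+1)/2 = 66 - 8*9/2 = 66 - 36 = 30.
       U_Y = n1*n2 - U_X = 64 - 30 = 34.
Step 4: Ties are present, so use the tie-corrected normal approximation (with continuity correction) for the p-value.
Step 5: p-value = 0.874459; compare to alpha = 0.05. fail to reject H0.

U_X = 30, p = 0.874459, fail to reject H0 at alpha = 0.05.


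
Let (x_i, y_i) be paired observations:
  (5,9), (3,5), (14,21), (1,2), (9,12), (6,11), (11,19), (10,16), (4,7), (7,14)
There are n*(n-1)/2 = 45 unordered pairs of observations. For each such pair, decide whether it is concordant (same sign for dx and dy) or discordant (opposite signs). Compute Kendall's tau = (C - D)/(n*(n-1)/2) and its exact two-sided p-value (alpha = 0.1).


Step 1: Enumerate the 45 unordered pairs (i,j) with i<j and classify each by sign(x_j-x_i) * sign(y_j-y_i).
  (1,2):dx=-2,dy=-4->C; (1,3):dx=+9,dy=+12->C; (1,4):dx=-4,dy=-7->C; (1,5):dx=+4,dy=+3->C
  (1,6):dx=+1,dy=+2->C; (1,7):dx=+6,dy=+10->C; (1,8):dx=+5,dy=+7->C; (1,9):dx=-1,dy=-2->C
  (1,10):dx=+2,dy=+5->C; (2,3):dx=+11,dy=+16->C; (2,4):dx=-2,dy=-3->C; (2,5):dx=+6,dy=+7->C
  (2,6):dx=+3,dy=+6->C; (2,7):dx=+8,dy=+14->C; (2,8):dx=+7,dy=+11->C; (2,9):dx=+1,dy=+2->C
  (2,10):dx=+4,dy=+9->C; (3,4):dx=-13,dy=-19->C; (3,5):dx=-5,dy=-9->C; (3,6):dx=-8,dy=-10->C
  (3,7):dx=-3,dy=-2->C; (3,8):dx=-4,dy=-5->C; (3,9):dx=-10,dy=-14->C; (3,10):dx=-7,dy=-7->C
  (4,5):dx=+8,dy=+10->C; (4,6):dx=+5,dy=+9->C; (4,7):dx=+10,dy=+17->C; (4,8):dx=+9,dy=+14->C
  (4,9):dx=+3,dy=+5->C; (4,10):dx=+6,dy=+12->C; (5,6):dx=-3,dy=-1->C; (5,7):dx=+2,dy=+7->C
  (5,8):dx=+1,dy=+4->C; (5,9):dx=-5,dy=-5->C; (5,10):dx=-2,dy=+2->D; (6,7):dx=+5,dy=+8->C
  (6,8):dx=+4,dy=+5->C; (6,9):dx=-2,dy=-4->C; (6,10):dx=+1,dy=+3->C; (7,8):dx=-1,dy=-3->C
  (7,9):dx=-7,dy=-12->C; (7,10):dx=-4,dy=-5->C; (8,9):dx=-6,dy=-9->C; (8,10):dx=-3,dy=-2->C
  (9,10):dx=+3,dy=+7->C
Step 2: C = 44, D = 1, total pairs = 45.
Step 3: tau = (C - D)/(n(n-1)/2) = (44 - 1)/45 = 0.955556.
Step 4: Exact two-sided p-value (enumerate n! = 3628800 permutations of y under H0): p = 0.000006.
Step 5: alpha = 0.1. reject H0.

tau_b = 0.9556 (C=44, D=1), p = 0.000006, reject H0.


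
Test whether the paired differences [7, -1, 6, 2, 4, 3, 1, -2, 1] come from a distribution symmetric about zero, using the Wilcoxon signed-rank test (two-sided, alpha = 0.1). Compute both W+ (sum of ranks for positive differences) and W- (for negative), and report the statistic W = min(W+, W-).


Step 1: Drop any zero differences (none here) and take |d_i|.
|d| = [7, 1, 6, 2, 4, 3, 1, 2, 1]
Step 2: Midrank |d_i| (ties get averaged ranks).
ranks: |7|->9, |1|->2, |6|->8, |2|->4.5, |4|->7, |3|->6, |1|->2, |2|->4.5, |1|->2
Step 3: Attach original signs; sum ranks with positive sign and with negative sign.
W+ = 9 + 8 + 4.5 + 7 + 6 + 2 + 2 = 38.5
W- = 2 + 4.5 = 6.5
(Check: W+ + W- = 45 should equal n(n+1)/2 = 45.)
Step 4: Test statistic W = min(W+, W-) = 6.5.
Step 5: Ties in |d|, so use the tie-corrected normal approximation.
        E[W] = n(n+1)/4 = 9*10/4 = 22.5.
        Tie groups: |d|=1 (t=3), |d|=2 (t=2); sum(t^3 - t) = 30.
        Var[W] = n(n+1)(2n+1)/24 - sum(t^3-t)/48 = 1710/24 - 30/48 = 70.625.
        z = (W - E[W]) / sqrt(Var[W]) = (6.5 - 22.5) / 8.4039 = -1.9039.
        Two-sided p = 2*Phi(z) = 0.056925.
Step 6: alpha = 0.1. reject H0.

W+ = 38.5, W- = 6.5, W = min = 6.5, p = 0.056925, reject H0.


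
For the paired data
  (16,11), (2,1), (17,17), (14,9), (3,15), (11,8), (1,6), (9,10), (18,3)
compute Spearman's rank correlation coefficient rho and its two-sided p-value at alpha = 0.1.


Step 1: Rank x and y separately (midranks; no ties here).
rank(x): 16->7, 2->2, 17->8, 14->6, 3->3, 11->5, 1->1, 9->4, 18->9
rank(y): 11->7, 1->1, 17->9, 9->5, 15->8, 8->4, 6->3, 10->6, 3->2
Step 2: d_i = R_x(i) - R_y(i); compute d_i^2.
  (7-7)^2=0, (2-1)^2=1, (8-9)^2=1, (6-5)^2=1, (3-8)^2=25, (5-4)^2=1, (1-3)^2=4, (4-6)^2=4, (9-2)^2=49
sum(d^2) = 86.
Step 3: rho = 1 - 6*86 / (9*(9^2 - 1)) = 1 - 516/720 = 0.283333.
Step 4: Under H0, t = rho * sqrt((n-2)/(1-rho^2)) = 0.7817 ~ t(7).
Step 5: Two-sided p-value from the t-distribution with 7 df = 0.460030.
Step 6: alpha = 0.1. fail to reject H0.

rho = 0.2833, p = 0.460030, fail to reject H0 at alpha = 0.1.


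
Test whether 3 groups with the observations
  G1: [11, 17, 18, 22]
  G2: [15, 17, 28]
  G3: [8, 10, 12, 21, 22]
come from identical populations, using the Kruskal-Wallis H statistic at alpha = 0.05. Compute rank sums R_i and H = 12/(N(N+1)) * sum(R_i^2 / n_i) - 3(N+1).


Step 1: Combine all N = 12 observations and assign midranks.
sorted (value, group, rank): (8,G3,1), (10,G3,2), (11,G1,3), (12,G3,4), (15,G2,5), (17,G1,6.5), (17,G2,6.5), (18,G1,8), (21,G3,9), (22,G1,10.5), (22,G3,10.5), (28,G2,12)
Step 2: Sum ranks within each group.
R_1 = 28 (n_1 = 4)
R_2 = 23.5 (n_2 = 3)
R_3 = 26.5 (n_3 = 5)
Step 3: H = 12/(N(N+1)) * sum(R_i^2/n_i) - 3(N+1)
     = 12/(12*13) * (28^2/4 + 23.5^2/3 + 26.5^2/5) - 3*13
     = 0.076923 * 520.533 - 39
     = 1.041026.
Step 4: Ties present; correction factor C = 1 - 12/(12^3 - 12) = 0.993007. Corrected H = 1.041026 / 0.993007 = 1.048357.
Step 5: Under H0, H ~ chi^2(2); p-value = 0.592042.
Step 6: alpha = 0.05. fail to reject H0.

H = 1.0484, df = 2, p = 0.592042, fail to reject H0.


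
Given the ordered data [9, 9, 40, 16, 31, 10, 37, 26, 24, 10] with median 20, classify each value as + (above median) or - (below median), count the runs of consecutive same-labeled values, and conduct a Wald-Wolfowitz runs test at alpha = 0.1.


Step 1: Compute median = 20; label A = above, B = below.
Labels in order: BBABABAAAB  (n_A = 5, n_B = 5)
Step 2: Count runs R = 7.
Step 3: Under H0 (random ordering), E[R] = 2*n_A*n_B/(n_A+n_B) + 1 = 2*5*5/10 + 1 = 6.0000.
        Var[R] = 2*n_A*n_B*(2*n_A*n_B - n_A - n_B) / ((n_A+n_B)^2 * (n_A+n_B-1)) = 2000/900 = 2.2222.
        SD[R] = 1.4907.
Step 4: Continuity-corrected z = (R - 0.5 - E[R]) / SD[R] = (7 - 0.5 - 6.0000) / 1.4907 = 0.3354.
Step 5: Two-sided p-value via normal approximation = 2*(1 - Phi(|z|)) = 0.737316.
Step 6: alpha = 0.1. fail to reject H0.

R = 7, z = 0.3354, p = 0.737316, fail to reject H0.


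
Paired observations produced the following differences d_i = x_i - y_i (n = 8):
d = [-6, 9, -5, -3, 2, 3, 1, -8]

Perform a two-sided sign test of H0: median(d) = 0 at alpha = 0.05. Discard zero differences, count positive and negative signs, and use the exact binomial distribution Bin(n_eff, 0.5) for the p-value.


Step 1: Discard zero differences. Original n = 8; n_eff = number of nonzero differences = 8.
Nonzero differences (with sign): -6, +9, -5, -3, +2, +3, +1, -8
Step 2: Count signs: positive = 4, negative = 4.
Step 3: Under H0: P(positive) = 0.5, so the number of positives S ~ Bin(8, 0.5).
Step 4: Two-sided exact p-value = sum of Bin(8,0.5) probabilities at or below the observed probability = 1.000000.
Step 5: alpha = 0.05. fail to reject H0.

n_eff = 8, pos = 4, neg = 4, p = 1.000000, fail to reject H0.


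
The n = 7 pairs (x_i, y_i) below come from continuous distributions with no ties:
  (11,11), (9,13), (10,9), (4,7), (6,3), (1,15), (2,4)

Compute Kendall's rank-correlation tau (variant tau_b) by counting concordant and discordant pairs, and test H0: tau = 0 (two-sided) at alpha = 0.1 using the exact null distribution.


Step 1: Enumerate the 21 unordered pairs (i,j) with i<j and classify each by sign(x_j-x_i) * sign(y_j-y_i).
  (1,2):dx=-2,dy=+2->D; (1,3):dx=-1,dy=-2->C; (1,4):dx=-7,dy=-4->C; (1,5):dx=-5,dy=-8->C
  (1,6):dx=-10,dy=+4->D; (1,7):dx=-9,dy=-7->C; (2,3):dx=+1,dy=-4->D; (2,4):dx=-5,dy=-6->C
  (2,5):dx=-3,dy=-10->C; (2,6):dx=-8,dy=+2->D; (2,7):dx=-7,dy=-9->C; (3,4):dx=-6,dy=-2->C
  (3,5):dx=-4,dy=-6->C; (3,6):dx=-9,dy=+6->D; (3,7):dx=-8,dy=-5->C; (4,5):dx=+2,dy=-4->D
  (4,6):dx=-3,dy=+8->D; (4,7):dx=-2,dy=-3->C; (5,6):dx=-5,dy=+12->D; (5,7):dx=-4,dy=+1->D
  (6,7):dx=+1,dy=-11->D
Step 2: C = 11, D = 10, total pairs = 21.
Step 3: tau = (C - D)/(n(n-1)/2) = (11 - 10)/21 = 0.047619.
Step 4: Exact two-sided p-value (enumerate n! = 5040 permutations of y under H0): p = 1.000000.
Step 5: alpha = 0.1. fail to reject H0.

tau_b = 0.0476 (C=11, D=10), p = 1.000000, fail to reject H0.


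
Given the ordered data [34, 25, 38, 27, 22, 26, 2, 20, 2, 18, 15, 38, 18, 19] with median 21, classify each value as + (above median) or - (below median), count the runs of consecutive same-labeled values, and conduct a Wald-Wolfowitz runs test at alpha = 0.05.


Step 1: Compute median = 21; label A = above, B = below.
Labels in order: AAAAAABBBBBABB  (n_A = 7, n_B = 7)
Step 2: Count runs R = 4.
Step 3: Under H0 (random ordering), E[R] = 2*n_A*n_B/(n_A+n_B) + 1 = 2*7*7/14 + 1 = 8.0000.
        Var[R] = 2*n_A*n_B*(2*n_A*n_B - n_A - n_B) / ((n_A+n_B)^2 * (n_A+n_B-1)) = 8232/2548 = 3.2308.
        SD[R] = 1.7974.
Step 4: Continuity-corrected z = (R + 0.5 - E[R]) / SD[R] = (4 + 0.5 - 8.0000) / 1.7974 = -1.9472.
Step 5: Two-sided p-value via normal approximation = 2*(1 - Phi(|z|)) = 0.051508.
Step 6: alpha = 0.05. fail to reject H0.

R = 4, z = -1.9472, p = 0.051508, fail to reject H0.


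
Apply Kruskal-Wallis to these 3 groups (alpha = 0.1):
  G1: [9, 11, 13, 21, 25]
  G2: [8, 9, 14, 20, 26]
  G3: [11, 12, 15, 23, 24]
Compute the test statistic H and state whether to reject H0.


Step 1: Combine all N = 15 observations and assign midranks.
sorted (value, group, rank): (8,G2,1), (9,G1,2.5), (9,G2,2.5), (11,G1,4.5), (11,G3,4.5), (12,G3,6), (13,G1,7), (14,G2,8), (15,G3,9), (20,G2,10), (21,G1,11), (23,G3,12), (24,G3,13), (25,G1,14), (26,G2,15)
Step 2: Sum ranks within each group.
R_1 = 39 (n_1 = 5)
R_2 = 36.5 (n_2 = 5)
R_3 = 44.5 (n_3 = 5)
Step 3: H = 12/(N(N+1)) * sum(R_i^2/n_i) - 3(N+1)
     = 12/(15*16) * (39^2/5 + 36.5^2/5 + 44.5^2/5) - 3*16
     = 0.050000 * 966.7 - 48
     = 0.335000.
Step 4: Ties present; correction factor C = 1 - 12/(15^3 - 15) = 0.996429. Corrected H = 0.335000 / 0.996429 = 0.336201.
Step 5: Under H0, H ~ chi^2(2); p-value = 0.845269.
Step 6: alpha = 0.1. fail to reject H0.

H = 0.3362, df = 2, p = 0.845269, fail to reject H0.
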